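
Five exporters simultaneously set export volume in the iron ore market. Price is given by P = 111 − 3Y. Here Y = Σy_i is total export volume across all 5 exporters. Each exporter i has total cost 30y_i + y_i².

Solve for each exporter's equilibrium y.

4.05

A representative exporter's profit is π_i = y_i(111 − 3Y) − 30y_i − y_i², with Y = y_i + Σ_{j≠i} y_j.
First-order condition: 81 − 8y_i − 3Σ_{j≠i} y_j = 0.
With identical exporters, set every y_j = y: then 81 − 8y − 12y = 0, i.e. y = 81/20 = 4.05.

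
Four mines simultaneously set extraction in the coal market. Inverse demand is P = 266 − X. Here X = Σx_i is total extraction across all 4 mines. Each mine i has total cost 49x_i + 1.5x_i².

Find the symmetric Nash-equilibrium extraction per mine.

A representative mine's profit is π_i = x_i(266 − X) − 49x_i − 1.5x_i², with X = x_i + Σ_{j≠i} x_j.
First-order condition: 217 − 5x_i − Σ_{j≠i} x_j = 0.
In a symmetric equilibrium every mine chooses the same x, so Σ_{j≠i} x_j = 3x. The condition becomes 217 − 8x = 0, giving x = 217/8 = 27.125.

27.125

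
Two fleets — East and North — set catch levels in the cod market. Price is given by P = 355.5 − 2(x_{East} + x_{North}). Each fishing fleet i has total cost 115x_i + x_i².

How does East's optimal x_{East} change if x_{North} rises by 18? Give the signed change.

Fishing fleet East's profit: π = x_{East}(355.5 − 2(x_{East} + x_{North})) − 115x_{East} − x_{East}².
∂π/∂x_{East} = 240.5 − 6x_{East} − 2x_{North} = 0, so x_{East} = 481/12 − (1/3)x_{North}.
The reaction-function slope is −1/3, so an 18-unit rise in x_{North} moves x_{East} by −1/3 × 18 = −6. East's best response falls — the actions are strategic substitutes.

-6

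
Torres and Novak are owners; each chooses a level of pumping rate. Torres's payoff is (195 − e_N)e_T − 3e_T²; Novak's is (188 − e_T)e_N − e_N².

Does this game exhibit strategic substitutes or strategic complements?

strategic substitutes

Expanding Torres's payoff: 195e_T − e_Ne_T − 3e_T².
∂π/∂e_T = 195 − e_N − 6e_T = 0, so e_T = 32.5 − (1/6)e_N.
The best-response slope de_T/de_N = −1/6 < 0: the reaction function is downward-sloping, so the choices are strategic substitutes.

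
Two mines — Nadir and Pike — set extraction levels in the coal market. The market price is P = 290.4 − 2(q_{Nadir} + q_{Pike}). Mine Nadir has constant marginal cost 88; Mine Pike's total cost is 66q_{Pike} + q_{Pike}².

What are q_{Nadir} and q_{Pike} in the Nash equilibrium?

Mine Nadir's profit: π = q_{Nadir}(290.4 − 2(q_{Nadir} + q_{Pike})) − 88q_{Nadir}.
∂π/∂q_{Nadir} = 202.4 − 4q_{Nadir} − 2q_{Pike} = 0, so q_{Nadir} = 50.6 − 0.5q_{Pike}.
For Pike: ∂π/∂q_{Pike} = 224.4 − 6q_{Pike} − 2q_{Nadir} = 0 ⇒ q_{Pike} = 37.4 − (1/3)q_{Nadir}.
Substituting the second reaction function into the first: q_{Nadir} = 50.6 − 0.5(37.4 − (1/3)q_{Nadir}), which gives (5/6)q_{Nadir} = 31.9 ⇒ q_{Nadir} = 38.28.
Then q_{Pike} = 37.4 − (1/3)·38.28 = 24.64.

38.28, 24.64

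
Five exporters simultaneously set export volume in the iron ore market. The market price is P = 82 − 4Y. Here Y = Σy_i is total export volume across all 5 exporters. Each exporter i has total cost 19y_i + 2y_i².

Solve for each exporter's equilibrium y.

2.25

A representative exporter's profit is π_i = y_i(82 − 4Y) − 19y_i − 2y_i², with Y = y_i + Σ_{j≠i} y_j.
First-order condition: 63 − 12y_i − 4Σ_{j≠i} y_j = 0.
With identical exporters, set every y_j = y: then 63 − 12y − 16y = 0, i.e. y = 63/28 = 2.25.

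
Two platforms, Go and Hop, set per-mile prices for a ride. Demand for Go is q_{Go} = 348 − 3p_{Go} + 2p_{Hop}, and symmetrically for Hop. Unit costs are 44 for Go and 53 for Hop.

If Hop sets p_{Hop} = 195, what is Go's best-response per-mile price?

Go's profit: π = (p_{Go} − 44)(348 − 3p_{Go} + 2p_{Hop}).
∂π/∂p_{Go} = 480 − 6p_{Go} + 2p_{Hop} = 0 ⇒ p_{Go} = 80 + (1/3)p_{Hop}.
At p_{Hop} = 195: p_{Go} = 80 + (1/3)·195 = 145.

145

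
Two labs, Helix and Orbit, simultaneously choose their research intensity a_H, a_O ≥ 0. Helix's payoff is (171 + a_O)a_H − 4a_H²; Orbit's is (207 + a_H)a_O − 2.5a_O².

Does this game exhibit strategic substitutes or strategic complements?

Expanding Helix's payoff: 171a_H + a_Oa_H − 4a_H².
∂π/∂a_H = 171 + a_O − 8a_H = 0, so a_H = 21.375 + 0.125a_O.
The best-response slope da_H/da_O = 0.125 > 0: the reaction function is upward-sloping, so the choices are strategic complements.

strategic complements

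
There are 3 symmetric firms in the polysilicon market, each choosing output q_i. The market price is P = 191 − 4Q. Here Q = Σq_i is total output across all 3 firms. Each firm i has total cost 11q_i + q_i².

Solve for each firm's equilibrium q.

A representative firm's profit is π_i = q_i(191 − 4Q) − 11q_i − q_i², with Q = q_i + Σ_{j≠i} q_j.
First-order condition: 180 − 10q_i − 4Σ_{j≠i} q_j = 0.
In a symmetric equilibrium every firm chooses the same q, so Σ_{j≠i} q_j = 2q. The condition becomes 180 − 18q = 0, giving q = 180/18 = 10.

10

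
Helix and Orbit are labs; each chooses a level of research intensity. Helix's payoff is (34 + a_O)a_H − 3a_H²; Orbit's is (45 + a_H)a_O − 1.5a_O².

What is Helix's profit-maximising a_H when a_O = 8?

7

Expanding Helix's payoff: 34a_H + a_Oa_H − 3a_H².
∂π/∂a_H = 34 + a_O − 6a_H = 0, so a_H = 17/3 + (1/6)a_O.
At a_O = 8: a_H = 17/3 + (1/6)·8 = 7.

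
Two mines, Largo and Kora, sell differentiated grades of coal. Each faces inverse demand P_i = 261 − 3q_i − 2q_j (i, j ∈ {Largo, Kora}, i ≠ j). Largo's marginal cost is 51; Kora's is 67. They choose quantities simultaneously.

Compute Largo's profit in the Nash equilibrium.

2227.6875

Mine Largo's profit: π = q_{Largo}(261 − 3q_{Largo} − 2q_{Kora}) − 51q_{Largo}.
∂π/∂q_{Largo} = 210 − 6q_{Largo} − 2q_{Kora} = 0 ⇒ q_{Largo} = 35 − (1/3)q_{Kora}.
Similarly q_{Kora} = 97/3 − (1/3)q_{Largo}.
Solving the two reaction functions simultaneously: (1 − (−1/3)(−1/3))q_{Largo} = 35 − (1/3)·(97/3), so (8/9)q_{Largo} = 218/9 and q_{Largo} = 27.25.
Then q_{Kora} = 97/3 − (1/3)·27.25 = 23.25.
P_{Largo} = 261 − 3·27.25 − 2·23.25 = 132.75.
Profit = (132.75 − 51)·27.25 = 2227.6875.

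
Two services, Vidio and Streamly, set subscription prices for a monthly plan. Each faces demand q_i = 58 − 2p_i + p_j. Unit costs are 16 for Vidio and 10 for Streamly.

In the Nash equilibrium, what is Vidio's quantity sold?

Vidio's profit: π = (p_{Vidio} − 16)(58 − 2p_{Vidio} + p_{Streamly}).
∂π/∂p_{Vidio} = 90 − 4p_{Vidio} + p_{Streamly} = 0 ⇒ p_{Vidio} = 22.5 + 0.25p_{Streamly}.
Similarly p_{Streamly} = 19.5 + 0.25p_{Vidio}.
Solving the two reaction functions simultaneously: (1 − (0.25)(0.25))p_{Vidio} = 22.5 + 0.25·19.5, so 0.9375p_{Vidio} = 27.375 and p_{Vidio} = 29.2.
Then p_{Streamly} = 19.5 + 0.25·29.2 = 26.8.
q_{Vidio} = 58 − 2·29.2 + 26.8 = 26.4.

26.4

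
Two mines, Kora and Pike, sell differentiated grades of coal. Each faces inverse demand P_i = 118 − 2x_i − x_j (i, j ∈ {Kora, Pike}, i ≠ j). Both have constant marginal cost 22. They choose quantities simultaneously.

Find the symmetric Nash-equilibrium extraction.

19.2

Mine Kora's profit: π = x_{Kora}(118 − 2x_{Kora} − x_{Pike}) − 22x_{Kora}.
∂π/∂x_{Kora} = 96 − 4x_{Kora} − x_{Pike} = 0 ⇒ x_{Kora} = 24 − 0.25x_{Pike}.
The game is symmetric, so in equilibrium x_{Pike} = x_{Kora}: the reaction function gives 1.25x_{Kora} = 24, hence x_{Kora} = 19.2.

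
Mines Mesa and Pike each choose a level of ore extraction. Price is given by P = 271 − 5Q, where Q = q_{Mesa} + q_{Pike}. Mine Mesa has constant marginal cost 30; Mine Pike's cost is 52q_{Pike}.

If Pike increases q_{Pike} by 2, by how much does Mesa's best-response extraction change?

-1

Mine Mesa's profit: π = q_{Mesa}(271 − 5(q_{Mesa} + q_{Pike})) − 30q_{Mesa}.
∂π/∂q_{Mesa} = 241 − 10q_{Mesa} − 5q_{Pike} = 0, so q_{Mesa} = 24.1 − 0.5q_{Pike}.
The reaction-function slope is −0.5, so a 2-unit rise in q_{Pike} moves q_{Mesa} by −0.5 × 2 = −1. Mesa's best response falls — the actions are strategic substitutes.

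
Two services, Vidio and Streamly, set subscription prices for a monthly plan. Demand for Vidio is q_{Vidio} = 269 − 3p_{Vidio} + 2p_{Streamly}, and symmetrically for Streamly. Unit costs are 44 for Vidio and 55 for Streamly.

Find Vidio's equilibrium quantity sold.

174.9375

Vidio's profit: π = (p_{Vidio} − 44)(269 − 3p_{Vidio} + 2p_{Streamly}).
∂π/∂p_{Vidio} = 401 − 6p_{Vidio} + 2p_{Streamly} = 0 ⇒ p_{Vidio} = 401/6 + (1/3)p_{Streamly}.
Similarly p_{Streamly} = 217/3 + (1/3)p_{Vidio}.
Plugging p_{Streamly} into Vidio's best response: p_{Vidio} = 401/6 + (1/3)(217/3 + (1/3)p_{Vidio}) ⇒ (8/9)p_{Vidio} = 1637/18, so p_{Vidio} = 102.3125.
Then p_{Streamly} = 217/3 + (1/3)·102.3125 = 106.4375.
q_{Vidio} = 269 − 3·102.3125 + 2·106.4375 = 174.9375.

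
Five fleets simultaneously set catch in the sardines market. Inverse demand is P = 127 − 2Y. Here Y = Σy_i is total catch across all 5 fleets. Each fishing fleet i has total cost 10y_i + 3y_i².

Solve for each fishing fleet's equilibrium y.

6.5

A representative fishing fleet's profit is π_i = y_i(127 − 2Y) − 10y_i − 3y_i², with Y = y_i + Σ_{j≠i} y_j.
First-order condition: 117 − 10y_i − 2Σ_{j≠i} y_j = 0.
Imposing symmetry (y_j = y for all j) turns Σ_{j≠i} y_j into 4y, so 117 = 18y and y = 6.5.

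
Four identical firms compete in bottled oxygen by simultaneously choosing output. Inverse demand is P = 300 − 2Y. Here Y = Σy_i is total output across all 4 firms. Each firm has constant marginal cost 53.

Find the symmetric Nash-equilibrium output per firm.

A representative firm's profit is π_i = y_i(300 − 2Y) − 53y_i, with Y = y_i + Σ_{j≠i} y_j.
First-order condition: 247 − 4y_i − 2Σ_{j≠i} y_j = 0.
With identical firms, set every y_j = y: then 247 − 4y − 6y = 0, i.e. y = 247/10 = 24.7.

24.7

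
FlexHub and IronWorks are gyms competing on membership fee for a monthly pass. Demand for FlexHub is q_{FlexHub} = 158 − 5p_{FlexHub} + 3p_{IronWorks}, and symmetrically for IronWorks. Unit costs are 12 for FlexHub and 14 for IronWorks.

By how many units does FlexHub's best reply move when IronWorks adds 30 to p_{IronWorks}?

9

FlexHub's profit: π = (p_{FlexHub} − 12)(158 − 5p_{FlexHub} + 3p_{IronWorks}).
∂π/∂p_{FlexHub} = 218 − 10p_{FlexHub} + 3p_{IronWorks} = 0 ⇒ p_{FlexHub} = 21.8 + 0.3p_{IronWorks}.
The reaction-function slope is 0.3, so a 30-unit rise in p_{IronWorks} moves p_{FlexHub} by 0.3 × 30 = 9. FlexHub's best response rises — the actions are strategic complements.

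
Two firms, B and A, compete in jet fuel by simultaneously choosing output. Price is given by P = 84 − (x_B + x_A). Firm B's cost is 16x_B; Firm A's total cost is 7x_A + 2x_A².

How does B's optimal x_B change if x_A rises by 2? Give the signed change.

Firm B's profit: π = x_B(84 − (x_B + x_A)) − 16x_B.
∂π/∂x_B = 68 − 2x_B − x_A = 0, so x_B = 34 − 0.5x_A.
The reaction-function slope is −0.5, so a 2-unit rise in x_A moves x_B by −0.5 × 2 = −1. B's best response falls — the actions are strategic substitutes.

-1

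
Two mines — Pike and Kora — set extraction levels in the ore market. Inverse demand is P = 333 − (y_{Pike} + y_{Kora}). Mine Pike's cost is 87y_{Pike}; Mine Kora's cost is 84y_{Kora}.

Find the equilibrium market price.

Mine Pike's profit: π = y_{Pike}(333 − (y_{Pike} + y_{Kora})) − 87y_{Pike}.
∂π/∂y_{Pike} = 246 − 2y_{Pike} − y_{Kora} = 0, so y_{Pike} = 123 − 0.5y_{Kora}.
By the same steps for Kora: y_{Kora} = 124.5 − 0.5y_{Pike}.
Solving the two reaction functions simultaneously: (1 − (−0.5)(−0.5))y_{Pike} = 123 − 0.5·124.5, so 0.75y_{Pike} = 60.75 and y_{Pike} = 81.
Then y_{Kora} = 124.5 − 0.5·81 = 84.
Equilibrium price: P = 333 − 165 = 168.

168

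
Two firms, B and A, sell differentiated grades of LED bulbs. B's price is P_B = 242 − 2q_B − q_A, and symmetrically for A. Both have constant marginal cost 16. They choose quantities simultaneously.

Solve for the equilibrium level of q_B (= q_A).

Firm B's profit: π = q_B(242 − 2q_B − q_A) − 16q_B.
∂π/∂q_B = 226 − 4q_B − q_A = 0 ⇒ q_B = 56.5 − 0.25q_A.
Setting q_B = q_A in the reaction function: q_B = 56.5 − 0.25q_B, so q_B = 56.5 / 1.25 = 45.2.

45.2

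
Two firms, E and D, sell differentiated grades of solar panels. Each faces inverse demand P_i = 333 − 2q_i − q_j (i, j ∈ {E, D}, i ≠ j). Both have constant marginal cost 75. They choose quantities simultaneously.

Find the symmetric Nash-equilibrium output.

Firm E's profit: π = q_E(333 − 2q_E − q_D) − 75q_E.
∂π/∂q_E = 258 − 4q_E − q_D = 0 ⇒ q_E = 64.5 − 0.25q_D.
Setting q_E = q_D in the reaction function: q_E = 64.5 − 0.25q_E, so q_E = 64.5 / 1.25 = 51.6.

51.6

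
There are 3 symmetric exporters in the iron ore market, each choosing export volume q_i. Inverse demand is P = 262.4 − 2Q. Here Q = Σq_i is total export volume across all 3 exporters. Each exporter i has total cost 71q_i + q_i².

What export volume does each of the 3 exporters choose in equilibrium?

A representative exporter's profit is π_i = q_i(262.4 − 2Q) − 71q_i − q_i², with Q = q_i + Σ_{j≠i} q_j.
First-order condition: 191.4 − 6q_i − 2Σ_{j≠i} q_j = 0.
Imposing symmetry (q_j = q for all j) turns Σ_{j≠i} q_j into 2q, so 191.4 = 10q and q = 19.14.

19.14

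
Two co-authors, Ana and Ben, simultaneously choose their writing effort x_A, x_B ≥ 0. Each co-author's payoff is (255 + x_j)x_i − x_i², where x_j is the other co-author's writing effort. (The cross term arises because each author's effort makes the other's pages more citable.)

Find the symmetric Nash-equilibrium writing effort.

Ana's payoff is (255 + x_B)x_A − x_A².
∂π/∂x_A = 255 + x_B − 2x_A = 0, so x_A = 127.5 + 0.5x_B.
By symmetry x_B = x_A; substituting into the reaction function, 0.5x_A = 127.5 and x_A = 255.

255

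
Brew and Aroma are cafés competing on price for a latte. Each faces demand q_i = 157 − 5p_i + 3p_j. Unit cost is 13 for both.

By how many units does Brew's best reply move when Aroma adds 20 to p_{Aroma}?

6

Brew's profit: π = (p_{Brew} − 13)(157 − 5p_{Brew} + 3p_{Aroma}).
∂π/∂p_{Brew} = 222 − 10p_{Brew} + 3p_{Aroma} = 0 ⇒ p_{Brew} = 22.2 + 0.3p_{Aroma}.
The reaction-function slope is 0.3, so a 20-unit rise in p_{Aroma} moves p_{Brew} by 0.3 × 20 = 6. Brew's best response rises — the actions are strategic complements.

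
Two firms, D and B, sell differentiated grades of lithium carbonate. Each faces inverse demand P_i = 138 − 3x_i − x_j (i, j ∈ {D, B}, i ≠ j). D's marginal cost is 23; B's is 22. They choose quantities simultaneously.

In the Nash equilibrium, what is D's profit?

Firm D's profit: π = x_D(138 − 3x_D − x_B) − 23x_D.
∂π/∂x_D = 115 − 6x_D − x_B = 0 ⇒ x_D = 115/6 − (1/6)x_B.
Similarly x_B = 58/3 − (1/6)x_D.
Plugging x_B into D's best response: x_D = 115/6 − (1/6)(58/3 − (1/6)x_D) ⇒ (35/36)x_D = 287/18, so x_D = 16.4.
Then x_B = 58/3 − (1/6)·16.4 = 16.6.
P_D = 138 − 3·16.4 − 16.6 = 72.2.
Profit = (72.2 − 23)·16.4 = 806.88.

806.88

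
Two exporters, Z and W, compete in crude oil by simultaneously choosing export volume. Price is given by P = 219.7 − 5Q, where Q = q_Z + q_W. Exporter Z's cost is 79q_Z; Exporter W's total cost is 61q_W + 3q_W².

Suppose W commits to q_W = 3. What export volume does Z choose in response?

Exporter Z's profit: π = q_Z(219.7 − 5(q_Z + q_W)) − 79q_Z.
∂π/∂q_Z = 140.7 − 10q_Z − 5q_W = 0, so q_Z = 14.07 − 0.5q_W.
At q_W = 3: q_Z = 14.07 − 0.5·3 = 12.57.

12.57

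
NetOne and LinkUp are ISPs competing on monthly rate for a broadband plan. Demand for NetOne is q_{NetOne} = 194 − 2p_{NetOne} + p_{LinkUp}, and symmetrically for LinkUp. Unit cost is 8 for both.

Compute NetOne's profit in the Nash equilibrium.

NetOne's profit: π = (p_{NetOne} − 8)(194 − 2p_{NetOne} + p_{LinkUp}).
∂π/∂p_{NetOne} = 210 − 4p_{NetOne} + p_{LinkUp} = 0 ⇒ p_{NetOne} = 52.5 + 0.25p_{LinkUp}.
By symmetry p_{LinkUp} = p_{NetOne}; substituting into the reaction function, 0.75p_{NetOne} = 52.5 and p_{NetOne} = 70.
q_{NetOne} = 194 − 2·70 + 70 = 124.
Profit = (70 − 8)·124 = 7688.

7688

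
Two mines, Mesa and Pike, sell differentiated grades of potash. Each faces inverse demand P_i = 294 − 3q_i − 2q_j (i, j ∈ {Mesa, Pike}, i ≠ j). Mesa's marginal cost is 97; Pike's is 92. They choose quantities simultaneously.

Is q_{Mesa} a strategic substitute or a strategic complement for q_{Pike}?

Mine Mesa's profit: π = q_{Mesa}(294 − 3q_{Mesa} − 2q_{Pike}) − 97q_{Mesa}.
∂π/∂q_{Mesa} = 197 − 6q_{Mesa} − 2q_{Pike} = 0 ⇒ q_{Mesa} = 197/6 − (1/3)q_{Pike}.
The best-response slope dq_{Mesa}/dq_{Pike} = −1/3 < 0: the reaction function is downward-sloping, so the choices are strategic substitutes.

strategic substitutes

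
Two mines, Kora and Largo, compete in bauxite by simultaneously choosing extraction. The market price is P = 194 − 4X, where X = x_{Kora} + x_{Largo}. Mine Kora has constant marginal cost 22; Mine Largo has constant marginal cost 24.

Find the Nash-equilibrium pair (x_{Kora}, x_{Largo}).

14.5, 14

Mine Kora's profit: π = x_{Kora}(194 − 4(x_{Kora} + x_{Largo})) − 22x_{Kora}.
∂π/∂x_{Kora} = 172 − 8x_{Kora} − 4x_{Largo} = 0, so x_{Kora} = 21.5 − 0.5x_{Largo}.
By the same steps for Largo: x_{Largo} = 21.25 − 0.5x_{Kora}.
Substituting the second reaction function into the first: x_{Kora} = 21.5 − 0.5(21.25 − 0.5x_{Kora}), which gives 0.75x_{Kora} = 10.875 ⇒ x_{Kora} = 14.5.
Then x_{Largo} = 21.25 − 0.5·14.5 = 14.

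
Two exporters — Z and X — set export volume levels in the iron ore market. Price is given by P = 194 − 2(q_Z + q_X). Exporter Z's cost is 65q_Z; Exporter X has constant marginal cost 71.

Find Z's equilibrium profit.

Exporter Z's profit: π = q_Z(194 − 2(q_Z + q_X)) − 65q_Z.
∂π/∂q_Z = 129 − 4q_Z − 2q_X = 0, so q_Z = 32.25 − 0.5q_X.
By the same steps for X: q_X = 30.75 − 0.5q_Z.
Solving the two reaction functions simultaneously: (1 − (−0.5)(−0.5))q_Z = 32.25 − 0.5·30.75, so 0.75q_Z = 16.875 and q_Z = 22.5.
Then q_X = 30.75 − 0.5·22.5 = 19.5.
Price P = 194 − 2·42 = 110.
Z's profit: (110 − 65)·22.5 = 1012.5.

1012.5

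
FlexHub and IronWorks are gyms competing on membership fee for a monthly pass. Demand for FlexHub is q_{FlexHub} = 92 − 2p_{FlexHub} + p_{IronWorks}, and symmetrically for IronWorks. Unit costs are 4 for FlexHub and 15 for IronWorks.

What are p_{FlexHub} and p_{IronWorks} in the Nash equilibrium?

34.8, 39.2

FlexHub's profit: π = (p_{FlexHub} − 4)(92 − 2p_{FlexHub} + p_{IronWorks}).
∂π/∂p_{FlexHub} = 100 − 4p_{FlexHub} + p_{IronWorks} = 0 ⇒ p_{FlexHub} = 25 + 0.25p_{IronWorks}.
Similarly p_{IronWorks} = 30.5 + 0.25p_{FlexHub}.
Plugging p_{IronWorks} into FlexHub's best response: p_{FlexHub} = 25 + 0.25(30.5 + 0.25p_{FlexHub}) ⇒ 0.9375p_{FlexHub} = 32.625, so p_{FlexHub} = 34.8.
Then p_{IronWorks} = 30.5 + 0.25·34.8 = 39.2.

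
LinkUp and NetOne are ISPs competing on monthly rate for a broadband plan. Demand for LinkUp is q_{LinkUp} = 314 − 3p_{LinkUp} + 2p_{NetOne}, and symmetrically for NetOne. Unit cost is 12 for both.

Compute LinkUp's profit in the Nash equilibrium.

LinkUp's profit: π = (p_{LinkUp} − 12)(314 − 3p_{LinkUp} + 2p_{NetOne}).
∂π/∂p_{LinkUp} = 350 − 6p_{LinkUp} + 2p_{NetOne} = 0 ⇒ p_{LinkUp} = 175/3 + (1/3)p_{NetOne}.
By symmetry p_{NetOne} = p_{LinkUp}; substituting into the reaction function, (2/3)p_{LinkUp} = 175/3 and p_{LinkUp} = 87.5.
q_{LinkUp} = 314 − 3·87.5 + 2·87.5 = 226.5.
Profit = (87.5 − 12)·226.5 = 17100.75.

17100.75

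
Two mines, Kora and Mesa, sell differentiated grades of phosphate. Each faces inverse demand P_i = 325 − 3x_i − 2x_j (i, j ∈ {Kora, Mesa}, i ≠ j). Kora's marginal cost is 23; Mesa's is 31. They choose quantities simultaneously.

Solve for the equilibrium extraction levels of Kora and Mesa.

Mine Kora's profit: π = x_{Kora}(325 − 3x_{Kora} − 2x_{Mesa}) − 23x_{Kora}.
∂π/∂x_{Kora} = 302 − 6x_{Kora} − 2x_{Mesa} = 0 ⇒ x_{Kora} = 151/3 − (1/3)x_{Mesa}.
Similarly x_{Mesa} = 49 − (1/3)x_{Kora}.
Substituting the second reaction function into the first: x_{Kora} = 151/3 − (1/3)(49 − (1/3)x_{Kora}), which gives (8/9)x_{Kora} = 34 ⇒ x_{Kora} = 38.25.
Then x_{Mesa} = 49 − (1/3)·38.25 = 36.25.

38.25, 36.25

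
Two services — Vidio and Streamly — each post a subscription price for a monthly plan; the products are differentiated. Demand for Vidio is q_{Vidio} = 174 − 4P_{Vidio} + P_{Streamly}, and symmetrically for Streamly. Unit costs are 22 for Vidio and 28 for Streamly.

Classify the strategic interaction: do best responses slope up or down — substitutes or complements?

Vidio's profit: π = (P_{Vidio} − 22)(174 − 4P_{Vidio} + P_{Streamly}).
∂π/∂P_{Vidio} = 262 − 8P_{Vidio} + P_{Streamly} = 0 ⇒ P_{Vidio} = 32.75 + 0.125P_{Streamly}.
The best-response slope dP_{Vidio}/dP_{Streamly} = 0.125 > 0: the reaction function is upward-sloping, so the choices are strategic complements.

strategic complements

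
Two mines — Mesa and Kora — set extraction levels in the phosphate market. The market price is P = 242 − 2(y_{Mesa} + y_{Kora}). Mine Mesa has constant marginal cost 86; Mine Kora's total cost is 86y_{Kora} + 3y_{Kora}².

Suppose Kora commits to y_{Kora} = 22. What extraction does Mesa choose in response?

28

Mine Mesa's profit: π = y_{Mesa}(242 − 2(y_{Mesa} + y_{Kora})) − 86y_{Mesa}.
∂π/∂y_{Mesa} = 156 − 4y_{Mesa} − 2y_{Kora} = 0, so y_{Mesa} = 39 − 0.5y_{Kora}.
At y_{Kora} = 22: y_{Mesa} = 39 − 0.5·22 = 28.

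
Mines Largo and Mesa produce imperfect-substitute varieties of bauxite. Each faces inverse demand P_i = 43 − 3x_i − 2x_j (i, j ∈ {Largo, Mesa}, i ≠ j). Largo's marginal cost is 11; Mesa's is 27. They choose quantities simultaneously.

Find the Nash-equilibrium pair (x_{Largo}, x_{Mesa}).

5, 1

Mine Largo's profit: π = x_{Largo}(43 − 3x_{Largo} − 2x_{Mesa}) − 11x_{Largo}.
∂π/∂x_{Largo} = 32 − 6x_{Largo} − 2x_{Mesa} = 0 ⇒ x_{Largo} = 16/3 − (1/3)x_{Mesa}.
Similarly x_{Mesa} = 8/3 − (1/3)x_{Largo}.
Solving the two reaction functions simultaneously: (1 − (−1/3)(−1/3))x_{Largo} = 16/3 − (1/3)·(8/3), so (8/9)x_{Largo} = 40/9 and x_{Largo} = 5.
Then x_{Mesa} = 8/3 − (1/3)·5 = 1.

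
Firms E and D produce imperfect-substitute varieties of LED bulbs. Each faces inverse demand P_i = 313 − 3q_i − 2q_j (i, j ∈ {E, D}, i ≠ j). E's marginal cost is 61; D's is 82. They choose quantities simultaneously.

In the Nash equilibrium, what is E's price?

159.4375

Firm E's profit: π = q_E(313 − 3q_E − 2q_D) − 61q_E.
∂π/∂q_E = 252 − 6q_E − 2q_D = 0 ⇒ q_E = 42 − (1/3)q_D.
Similarly q_D = 38.5 − (1/3)q_E.
Plugging q_D into E's best response: q_E = 42 − (1/3)(38.5 − (1/3)q_E) ⇒ (8/9)q_E = 175/6, so q_E = 32.8125.
Then q_D = 38.5 − (1/3)·32.8125 = 27.5625.
P_E = 313 − 3·32.8125 − 2·27.5625 = 159.4375.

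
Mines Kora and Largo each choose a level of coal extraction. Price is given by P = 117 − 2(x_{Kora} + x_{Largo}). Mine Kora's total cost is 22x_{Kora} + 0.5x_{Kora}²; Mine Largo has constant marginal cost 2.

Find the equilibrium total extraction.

33.4375

Mine Kora's profit: π = x_{Kora}(117 − 2(x_{Kora} + x_{Largo})) − 22x_{Kora} − 0.5x_{Kora}².
∂π/∂x_{Kora} = 95 − 5x_{Kora} − 2x_{Largo} = 0, so x_{Kora} = 19 − 0.4x_{Largo}.
For Largo: ∂π/∂x_{Largo} = 115 − 4x_{Largo} − 2x_{Kora} = 0 ⇒ x_{Largo} = 28.75 − 0.5x_{Kora}.
Substituting the second reaction function into the first: x_{Kora} = 19 − 0.4(28.75 − 0.5x_{Kora}), which gives 0.8x_{Kora} = 7.5 ⇒ x_{Kora} = 9.375.
Then x_{Largo} = 28.75 − 0.5·9.375 = 24.0625.
Total extraction: 9.375 + 24.0625 = 33.4375.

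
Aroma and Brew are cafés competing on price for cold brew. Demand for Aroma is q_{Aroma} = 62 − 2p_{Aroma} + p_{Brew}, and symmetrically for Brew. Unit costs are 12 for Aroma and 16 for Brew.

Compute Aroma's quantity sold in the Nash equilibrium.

Aroma's profit: π = (p_{Aroma} − 12)(62 − 2p_{Aroma} + p_{Brew}).
∂π/∂p_{Aroma} = 86 − 4p_{Aroma} + p_{Brew} = 0 ⇒ p_{Aroma} = 21.5 + 0.25p_{Brew}.
Similarly p_{Brew} = 23.5 + 0.25p_{Aroma}.
Substituting the second reaction function into the first: p_{Aroma} = 21.5 + 0.25(23.5 + 0.25p_{Aroma}), which gives 0.9375p_{Aroma} = 27.375 ⇒ p_{Aroma} = 29.2.
Then p_{Brew} = 23.5 + 0.25·29.2 = 30.8.
q_{Aroma} = 62 − 2·29.2 + 30.8 = 34.4.

34.4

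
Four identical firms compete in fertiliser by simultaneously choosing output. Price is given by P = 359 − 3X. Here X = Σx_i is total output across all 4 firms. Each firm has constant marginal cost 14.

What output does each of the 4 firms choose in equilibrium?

A representative firm's profit is π_i = x_i(359 − 3X) − 14x_i, with X = x_i + Σ_{j≠i} x_j.
First-order condition: 345 − 6x_i − 3Σ_{j≠i} x_j = 0.
In a symmetric equilibrium every firm chooses the same x, so Σ_{j≠i} x_j = 3x. The condition becomes 345 − 15x = 0, giving x = 345/15 = 23.

23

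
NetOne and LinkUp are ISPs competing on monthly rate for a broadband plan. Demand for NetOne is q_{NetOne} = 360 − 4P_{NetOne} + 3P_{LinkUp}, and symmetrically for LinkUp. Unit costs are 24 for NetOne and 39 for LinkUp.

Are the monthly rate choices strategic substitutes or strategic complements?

NetOne's profit: π = (P_{NetOne} − 24)(360 − 4P_{NetOne} + 3P_{LinkUp}).
∂π/∂P_{NetOne} = 456 − 8P_{NetOne} + 3P_{LinkUp} = 0 ⇒ P_{NetOne} = 57 + 0.375P_{LinkUp}.
The best-response slope dP_{NetOne}/dP_{LinkUp} = 0.375 > 0: the reaction function is upward-sloping, so the choices are strategic complements.

strategic complements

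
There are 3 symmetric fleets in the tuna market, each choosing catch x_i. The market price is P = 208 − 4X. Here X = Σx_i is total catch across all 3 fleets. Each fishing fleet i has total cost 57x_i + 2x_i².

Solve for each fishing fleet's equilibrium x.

7.55

A representative fishing fleet's profit is π_i = x_i(208 − 4X) − 57x_i − 2x_i², with X = x_i + Σ_{j≠i} x_j.
First-order condition: 151 − 12x_i − 4Σ_{j≠i} x_j = 0.
Imposing symmetry (x_j = x for all j) turns Σ_{j≠i} x_j into 2x, so 151 = 20x and x = 7.55.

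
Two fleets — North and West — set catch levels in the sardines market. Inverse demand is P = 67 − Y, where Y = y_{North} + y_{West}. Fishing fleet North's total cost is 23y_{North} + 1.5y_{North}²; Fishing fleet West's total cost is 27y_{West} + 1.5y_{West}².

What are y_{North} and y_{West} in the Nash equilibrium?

7.5, 6.5

Fishing fleet North's profit: π = y_{North}(67 − (y_{North} + y_{West})) − 23y_{North} − 1.5y_{North}².
∂π/∂y_{North} = 44 − 5y_{North} − y_{West} = 0, so y_{North} = 8.8 − 0.2y_{West}.
By the same steps for West: y_{West} = 8 − 0.2y_{North}.
Plugging y_{West} into North's best response: y_{North} = 8.8 − 0.2(8 − 0.2y_{North}) ⇒ 0.96y_{North} = 7.2, so y_{North} = 7.5.
Then y_{West} = 8 − 0.2·7.5 = 6.5.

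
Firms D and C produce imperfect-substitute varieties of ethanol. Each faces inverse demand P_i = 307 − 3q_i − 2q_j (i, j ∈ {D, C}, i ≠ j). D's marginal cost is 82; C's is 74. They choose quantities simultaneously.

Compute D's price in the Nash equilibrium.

Firm D's profit: π = q_D(307 − 3q_D − 2q_C) − 82q_D.
∂π/∂q_D = 225 − 6q_D − 2q_C = 0 ⇒ q_D = 37.5 − (1/3)q_C.
Similarly q_C = 233/6 − (1/3)q_D.
Solving the two reaction functions simultaneously: (1 − (−1/3)(−1/3))q_D = 37.5 − (1/3)·(233/6), so (8/9)q_D = 221/9 and q_D = 27.625.
Then q_C = 233/6 − (1/3)·27.625 = 29.625.
P_D = 307 − 3·27.625 − 2·29.625 = 164.875.

164.875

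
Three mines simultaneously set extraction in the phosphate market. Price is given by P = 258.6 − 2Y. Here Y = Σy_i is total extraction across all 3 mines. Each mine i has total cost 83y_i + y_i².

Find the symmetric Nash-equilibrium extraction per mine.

17.56

A representative mine's profit is π_i = y_i(258.6 − 2Y) − 83y_i − y_i², with Y = y_i + Σ_{j≠i} y_j.
First-order condition: 175.6 − 6y_i − 2Σ_{j≠i} y_j = 0.
With identical mines, set every y_j = y: then 175.6 − 6y − 4y = 0, i.e. y = 175.6/10 = 17.56.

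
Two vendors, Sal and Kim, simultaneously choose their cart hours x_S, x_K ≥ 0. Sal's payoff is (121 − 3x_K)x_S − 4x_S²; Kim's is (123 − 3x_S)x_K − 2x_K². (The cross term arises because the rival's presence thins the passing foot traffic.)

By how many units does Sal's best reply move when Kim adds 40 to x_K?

Expanding Sal's payoff: 121x_S − 3x_Kx_S − 4x_S².
∂π/∂x_S = 121 − 3x_K − 8x_S = 0, so x_S = 15.125 − 0.375x_K.
The reaction-function slope is −0.375, so a 40-unit rise in x_K moves x_S by −0.375 × 40 = −15. Sal's best response falls — the actions are strategic substitutes.

-15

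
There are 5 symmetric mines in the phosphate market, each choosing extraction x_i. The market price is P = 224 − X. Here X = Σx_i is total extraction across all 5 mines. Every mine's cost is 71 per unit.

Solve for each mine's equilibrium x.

25.5

A representative mine's profit is π_i = x_i(224 − X) − 71x_i, with X = x_i + Σ_{j≠i} x_j.
First-order condition: 153 − 2x_i − Σ_{j≠i} x_j = 0.
With identical mines, set every x_j = x: then 153 − 2x − 4x = 0, i.e. x = 153/6 = 25.5.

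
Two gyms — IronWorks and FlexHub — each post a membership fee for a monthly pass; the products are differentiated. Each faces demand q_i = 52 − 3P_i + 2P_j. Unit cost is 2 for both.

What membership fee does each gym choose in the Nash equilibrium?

14.5

IronWorks's profit: π = (P_{IronWorks} − 2)(52 − 3P_{IronWorks} + 2P_{FlexHub}).
∂π/∂P_{IronWorks} = 58 − 6P_{IronWorks} + 2P_{FlexHub} = 0 ⇒ P_{IronWorks} = 29/3 + (1/3)P_{FlexHub}.
Setting P_{IronWorks} = P_{FlexHub} in the reaction function: P_{IronWorks} = 29/3 + (1/3)P_{IronWorks}, so P_{IronWorks} = (29/3) / (2/3) = 14.5.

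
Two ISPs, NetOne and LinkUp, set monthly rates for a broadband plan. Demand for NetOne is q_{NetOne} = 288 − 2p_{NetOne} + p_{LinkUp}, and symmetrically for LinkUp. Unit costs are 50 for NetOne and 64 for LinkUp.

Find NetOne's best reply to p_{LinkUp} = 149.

134.25

NetOne's profit: π = (p_{NetOne} − 50)(288 − 2p_{NetOne} + p_{LinkUp}).
∂π/∂p_{NetOne} = 388 − 4p_{NetOne} + p_{LinkUp} = 0 ⇒ p_{NetOne} = 97 + 0.25p_{LinkUp}.
At p_{LinkUp} = 149: p_{NetOne} = 97 + 0.25·149 = 134.25.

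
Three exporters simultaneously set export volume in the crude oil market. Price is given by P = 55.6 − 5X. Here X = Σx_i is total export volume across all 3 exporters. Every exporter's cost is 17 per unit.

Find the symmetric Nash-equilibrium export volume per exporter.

1.93

A representative exporter's profit is π_i = x_i(55.6 − 5X) − 17x_i, with X = x_i + Σ_{j≠i} x_j.
First-order condition: 38.6 − 10x_i − 5Σ_{j≠i} x_j = 0.
Imposing symmetry (x_j = x for all j) turns Σ_{j≠i} x_j into 2x, so 38.6 = 20x and x = 1.93.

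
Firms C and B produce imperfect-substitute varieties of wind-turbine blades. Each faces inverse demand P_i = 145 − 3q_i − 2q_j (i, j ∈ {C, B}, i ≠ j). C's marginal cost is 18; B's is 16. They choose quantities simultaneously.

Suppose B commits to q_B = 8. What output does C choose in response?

Firm C's profit: π = q_C(145 − 3q_C − 2q_B) − 18q_C.
∂π/∂q_C = 127 − 6q_C − 2q_B = 0 ⇒ q_C = 127/6 − (1/3)q_B.
At q_B = 8: q_C = 127/6 − (1/3)·8 = 18.5.

18.5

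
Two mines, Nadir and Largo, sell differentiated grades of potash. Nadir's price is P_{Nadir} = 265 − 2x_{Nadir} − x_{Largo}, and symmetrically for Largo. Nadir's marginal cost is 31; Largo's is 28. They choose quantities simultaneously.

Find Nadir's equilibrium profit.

Mine Nadir's profit: π = x_{Nadir}(265 − 2x_{Nadir} − x_{Largo}) − 31x_{Nadir}.
∂π/∂x_{Nadir} = 234 − 4x_{Nadir} − x_{Largo} = 0 ⇒ x_{Nadir} = 58.5 − 0.25x_{Largo}.
Similarly x_{Largo} = 59.25 − 0.25x_{Nadir}.
Plugging x_{Largo} into Nadir's best response: x_{Nadir} = 58.5 − 0.25(59.25 − 0.25x_{Nadir}) ⇒ 0.9375x_{Nadir} = 43.6875, so x_{Nadir} = 46.6.
Then x_{Largo} = 59.25 − 0.25·46.6 = 47.6.
P_{Nadir} = 265 − 2·46.6 − 47.6 = 124.2.
Profit = (124.2 − 31)·46.6 = 4343.12.

4343.12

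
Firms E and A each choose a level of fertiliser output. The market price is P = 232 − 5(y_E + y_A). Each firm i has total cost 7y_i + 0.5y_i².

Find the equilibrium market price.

Firm E's profit: π = y_E(232 − 5(y_E + y_A)) − 7y_E − 0.5y_E².
∂π/∂y_E = 225 − 11y_E − 5y_A = 0, so y_E = 225/11 − (5/11)y_A.
The game is symmetric, so in equilibrium y_A = y_E: the reaction function gives (16/11)y_E = 225/11, hence y_E = 14.0625.
Equilibrium price: P = 232 − 5·28.125 = 91.375.

91.375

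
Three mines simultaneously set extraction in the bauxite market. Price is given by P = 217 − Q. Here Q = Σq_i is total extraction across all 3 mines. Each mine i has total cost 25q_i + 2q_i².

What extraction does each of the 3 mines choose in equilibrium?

A representative mine's profit is π_i = q_i(217 − Q) − 25q_i − 2q_i², with Q = q_i + Σ_{j≠i} q_j.
First-order condition: 192 − 6q_i − Σ_{j≠i} q_j = 0.
Imposing symmetry (q_j = q for all j) turns Σ_{j≠i} q_j into 2q, so 192 = 8q and q = 24.

24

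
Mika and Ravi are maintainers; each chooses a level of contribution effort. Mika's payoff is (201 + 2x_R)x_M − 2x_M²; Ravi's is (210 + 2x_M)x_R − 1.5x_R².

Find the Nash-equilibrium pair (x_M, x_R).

Expanding Mika's payoff: 201x_M + 2x_Rx_M − 2x_M².
∂π/∂x_M = 201 + 2x_R − 4x_M = 0, so x_M = 50.25 + 0.5x_R.
Likewise for Ravi: x_R = 70 + (2/3)x_M.
Substituting the second reaction function into the first: x_M = 50.25 + 0.5(70 + (2/3)x_M), which gives (2/3)x_M = 85.25 ⇒ x_M = 127.875.
Then x_R = 70 + (2/3)·127.875 = 155.25.

127.875, 155.25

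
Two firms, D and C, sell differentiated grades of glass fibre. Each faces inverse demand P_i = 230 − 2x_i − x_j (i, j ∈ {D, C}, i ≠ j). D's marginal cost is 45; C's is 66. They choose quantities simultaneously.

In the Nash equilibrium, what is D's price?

121.8

Firm D's profit: π = x_D(230 − 2x_D − x_C) − 45x_D.
∂π/∂x_D = 185 − 4x_D − x_C = 0 ⇒ x_D = 46.25 − 0.25x_C.
Similarly x_C = 41 − 0.25x_D.
Substituting the second reaction function into the first: x_D = 46.25 − 0.25(41 − 0.25x_D), which gives 0.9375x_D = 36 ⇒ x_D = 38.4.
Then x_C = 41 − 0.25·38.4 = 31.4.
P_D = 230 − 2·38.4 − 31.4 = 121.8.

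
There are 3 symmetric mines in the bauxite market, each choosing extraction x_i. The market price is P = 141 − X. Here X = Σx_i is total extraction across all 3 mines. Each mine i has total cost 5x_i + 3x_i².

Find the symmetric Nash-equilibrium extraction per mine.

13.6

A representative mine's profit is π_i = x_i(141 − X) − 5x_i − 3x_i², with X = x_i + Σ_{j≠i} x_j.
First-order condition: 136 − 8x_i − Σ_{j≠i} x_j = 0.
Imposing symmetry (x_j = x for all j) turns Σ_{j≠i} x_j into 2x, so 136 = 10x and x = 13.6.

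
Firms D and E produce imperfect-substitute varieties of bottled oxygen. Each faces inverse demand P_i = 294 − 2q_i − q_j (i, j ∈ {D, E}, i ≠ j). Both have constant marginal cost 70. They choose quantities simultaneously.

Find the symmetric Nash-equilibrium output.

44.8

Firm D's profit: π = q_D(294 − 2q_D − q_E) − 70q_D.
∂π/∂q_D = 224 − 4q_D − q_E = 0 ⇒ q_D = 56 − 0.25q_E.
The game is symmetric, so in equilibrium q_E = q_D: the reaction function gives 1.25q_D = 56, hence q_D = 44.8.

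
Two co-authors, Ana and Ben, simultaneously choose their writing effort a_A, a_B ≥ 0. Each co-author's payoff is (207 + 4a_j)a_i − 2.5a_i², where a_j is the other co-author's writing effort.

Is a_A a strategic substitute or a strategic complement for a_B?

Ana's payoff is (207 + 4a_B)a_A − 2.5a_A².
∂π/∂a_A = 207 + 4a_B − 5a_A = 0, so a_A = 41.4 + 0.8a_B.
The best-response slope da_A/da_B = 0.8 > 0: the reaction function is upward-sloping, so the choices are strategic complements.

strategic complements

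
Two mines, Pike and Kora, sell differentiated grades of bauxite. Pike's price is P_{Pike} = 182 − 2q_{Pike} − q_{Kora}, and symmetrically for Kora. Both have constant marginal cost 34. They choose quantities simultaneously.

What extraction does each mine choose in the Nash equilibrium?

Mine Pike's profit: π = q_{Pike}(182 − 2q_{Pike} − q_{Kora}) − 34q_{Pike}.
∂π/∂q_{Pike} = 148 − 4q_{Pike} − q_{Kora} = 0 ⇒ q_{Pike} = 37 − 0.25q_{Kora}.
Setting q_{Pike} = q_{Kora} in the reaction function: q_{Pike} = 37 − 0.25q_{Pike}, so q_{Pike} = 37 / 1.25 = 29.6.

29.6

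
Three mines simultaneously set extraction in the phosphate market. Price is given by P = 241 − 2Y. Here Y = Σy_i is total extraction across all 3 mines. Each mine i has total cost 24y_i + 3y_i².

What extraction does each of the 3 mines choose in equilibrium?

15.5

A representative mine's profit is π_i = y_i(241 − 2Y) − 24y_i − 3y_i², with Y = y_i + Σ_{j≠i} y_j.
First-order condition: 217 − 10y_i − 2Σ_{j≠i} y_j = 0.
Imposing symmetry (y_j = y for all j) turns Σ_{j≠i} y_j into 2y, so 217 = 14y and y = 15.5.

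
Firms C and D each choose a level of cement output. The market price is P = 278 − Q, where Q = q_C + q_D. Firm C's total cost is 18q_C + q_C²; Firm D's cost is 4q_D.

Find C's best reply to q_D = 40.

Firm C's profit: π = q_C(278 − (q_C + q_D)) − 18q_C − q_C².
∂π/∂q_C = 260 − 4q_C − q_D = 0, so q_C = 65 − 0.25q_D.
At q_D = 40: q_C = 65 − 0.25·40 = 55.

55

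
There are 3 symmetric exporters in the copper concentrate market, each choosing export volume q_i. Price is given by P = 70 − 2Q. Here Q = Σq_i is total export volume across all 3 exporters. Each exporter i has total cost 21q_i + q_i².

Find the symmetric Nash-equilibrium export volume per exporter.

A representative exporter's profit is π_i = q_i(70 − 2Q) − 21q_i − q_i², with Q = q_i + Σ_{j≠i} q_j.
First-order condition: 49 − 6q_i − 2Σ_{j≠i} q_j = 0.
With identical exporters, set every q_j = q: then 49 − 6q − 4q = 0, i.e. q = 49/10 = 4.9.

4.9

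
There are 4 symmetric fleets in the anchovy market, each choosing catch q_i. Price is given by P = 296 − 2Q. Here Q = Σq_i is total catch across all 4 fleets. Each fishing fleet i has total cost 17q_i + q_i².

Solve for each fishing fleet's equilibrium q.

23.25

A representative fishing fleet's profit is π_i = q_i(296 − 2Q) − 17q_i − q_i², with Q = q_i + Σ_{j≠i} q_j.
First-order condition: 279 − 6q_i − 2Σ_{j≠i} q_j = 0.
In a symmetric equilibrium every fishing fleet chooses the same q, so Σ_{j≠i} q_j = 3q. The condition becomes 279 − 12q = 0, giving q = 279/12 = 23.25.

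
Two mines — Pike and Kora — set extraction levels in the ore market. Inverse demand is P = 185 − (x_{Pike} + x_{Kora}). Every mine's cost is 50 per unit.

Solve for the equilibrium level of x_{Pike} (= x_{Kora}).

Mine Pike's profit: π = x_{Pike}(185 − (x_{Pike} + x_{Kora})) − 50x_{Pike}.
∂π/∂x_{Pike} = 135 − 2x_{Pike} − x_{Kora} = 0, so x_{Pike} = 67.5 − 0.5x_{Kora}.
By symmetry x_{Kora} = x_{Pike}; substituting into the reaction function, 1.5x_{Pike} = 67.5 and x_{Pike} = 45.

45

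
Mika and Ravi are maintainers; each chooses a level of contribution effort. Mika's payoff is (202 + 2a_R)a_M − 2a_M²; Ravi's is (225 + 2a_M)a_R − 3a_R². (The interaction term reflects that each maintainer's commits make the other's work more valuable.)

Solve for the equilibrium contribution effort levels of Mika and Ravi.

83.1, 65.2

Expanding Mika's payoff: 202a_M + 2a_Ra_M − 2a_M².
∂π/∂a_M = 202 + 2a_R − 4a_M = 0, so a_M = 50.5 + 0.5a_R.
Likewise for Ravi: a_R = 37.5 + (1/3)a_M.
Substituting the second reaction function into the first: a_M = 50.5 + 0.5(37.5 + (1/3)a_M), which gives (5/6)a_M = 69.25 ⇒ a_M = 83.1.
Then a_R = 37.5 + (1/3)·83.1 = 65.2.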